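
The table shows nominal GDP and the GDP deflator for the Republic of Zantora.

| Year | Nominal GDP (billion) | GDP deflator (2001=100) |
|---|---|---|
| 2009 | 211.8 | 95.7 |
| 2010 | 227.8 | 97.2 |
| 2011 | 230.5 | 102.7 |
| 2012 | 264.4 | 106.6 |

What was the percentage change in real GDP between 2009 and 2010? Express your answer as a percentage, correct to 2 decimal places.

5.89%

Real GDP 2009 = 211.8/0.957 = 221.32.
Real GDP 2010 = 227.8/0.972 = 234.36.
Change = 234.36/221.32 − 1 = 0.0589.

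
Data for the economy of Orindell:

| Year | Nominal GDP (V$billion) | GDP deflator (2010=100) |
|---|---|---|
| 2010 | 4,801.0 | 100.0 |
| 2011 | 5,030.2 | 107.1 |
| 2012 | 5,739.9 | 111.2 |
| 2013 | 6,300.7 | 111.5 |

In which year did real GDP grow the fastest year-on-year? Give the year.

2011: real = 5030.2/1.071 = 4696.73; growth vs 2010 (4801.00) = -2.17%.
2012: real = 5739.9/1.112 = 5161.78; growth vs 2011 (4696.73) = 9.90%.
2013: real = 6300.7/1.115 = 5650.85; growth vs 2012 (5161.78) = 9.47%.

2012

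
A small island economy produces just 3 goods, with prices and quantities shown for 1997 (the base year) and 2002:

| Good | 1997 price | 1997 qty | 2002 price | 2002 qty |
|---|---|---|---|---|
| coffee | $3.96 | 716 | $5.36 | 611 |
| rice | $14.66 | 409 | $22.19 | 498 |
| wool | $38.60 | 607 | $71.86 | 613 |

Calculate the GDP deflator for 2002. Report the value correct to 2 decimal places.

Nominal GDP 2002 = 5.36·611 + 22.19·498 + 71.86·613 = 58375.76.
Real GDP 2002 (at 1997 prices) = 3.96·611 + 14.66·498 + 38.60·613 = 33382.04.
Deflator = Nominal/Real × 100 = 58375.76/33382.04 × 100 = 174.872.

174.87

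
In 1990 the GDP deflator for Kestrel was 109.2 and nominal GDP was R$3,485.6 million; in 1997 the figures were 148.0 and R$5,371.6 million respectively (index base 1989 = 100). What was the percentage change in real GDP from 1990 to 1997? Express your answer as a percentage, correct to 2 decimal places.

Deflate each year: 1990 → 3485.6/1.092 = 3191.94; 1997 → 5371.6/1.480 = 3629.46.
So real GDP changed by 3629.46/3191.94 − 1 = 0.1371, i.e. 13.71%.

13.71%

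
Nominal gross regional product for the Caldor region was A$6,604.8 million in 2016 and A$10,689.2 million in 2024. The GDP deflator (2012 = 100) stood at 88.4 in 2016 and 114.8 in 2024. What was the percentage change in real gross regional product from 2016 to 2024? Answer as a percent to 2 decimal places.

24.62%

Deflate each year: 2016 → 6604.8/0.884 = 7471.49; 2024 → 10689.2/1.148 = 9311.15.
So real gross regional product changed by 9311.15/7471.49 − 1 = 0.2462, i.e. 24.62%.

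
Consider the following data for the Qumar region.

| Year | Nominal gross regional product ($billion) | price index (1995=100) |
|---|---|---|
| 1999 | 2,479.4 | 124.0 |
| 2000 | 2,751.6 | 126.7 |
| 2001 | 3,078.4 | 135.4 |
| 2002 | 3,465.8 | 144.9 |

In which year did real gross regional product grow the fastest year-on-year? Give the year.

2000: real = 2751.6/1.267 = 2171.74; growth vs 1999 (1999.52) = 8.61%.
2001: real = 3078.4/1.354 = 2273.56; growth vs 2000 (2171.74) = 4.69%.
2002: real = 3465.8/1.449 = 2391.86; growth vs 2001 (2273.56) = 5.20%.

2000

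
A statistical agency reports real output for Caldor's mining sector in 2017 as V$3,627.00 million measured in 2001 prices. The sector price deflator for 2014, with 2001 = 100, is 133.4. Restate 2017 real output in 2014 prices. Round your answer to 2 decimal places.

V$4,838.42 million

Real output in 2014 prices = Real output in 2001 prices × (P_2014/P_2001) = 3627.00 × 1.334 = 4838.42.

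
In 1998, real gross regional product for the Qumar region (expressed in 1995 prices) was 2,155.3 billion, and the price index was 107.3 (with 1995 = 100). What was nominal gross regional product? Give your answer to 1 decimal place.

Nominal gross regional product = Real × (price index/100) = 2155.3 × 1.073 = 2312.64.

2,312.6 billion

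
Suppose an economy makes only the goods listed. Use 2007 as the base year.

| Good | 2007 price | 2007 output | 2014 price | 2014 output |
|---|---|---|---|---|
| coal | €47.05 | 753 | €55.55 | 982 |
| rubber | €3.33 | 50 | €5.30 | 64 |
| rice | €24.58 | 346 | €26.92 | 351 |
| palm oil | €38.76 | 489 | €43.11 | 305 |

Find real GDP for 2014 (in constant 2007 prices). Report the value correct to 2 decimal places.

Real GDP 2014 = Σ (p_2007 × q_2014) = 47.05·982 + 3.33·64 + 24.58·351 + 38.76·305 = 66865.60.

€66865.60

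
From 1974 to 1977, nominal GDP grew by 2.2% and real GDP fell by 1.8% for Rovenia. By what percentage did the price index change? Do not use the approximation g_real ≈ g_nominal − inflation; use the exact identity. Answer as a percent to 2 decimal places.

(1 + g_nom) = (1 + g_real)(1 + π), so π = 1.0220 / 0.9820 − 1 = 0.04073.

4.07%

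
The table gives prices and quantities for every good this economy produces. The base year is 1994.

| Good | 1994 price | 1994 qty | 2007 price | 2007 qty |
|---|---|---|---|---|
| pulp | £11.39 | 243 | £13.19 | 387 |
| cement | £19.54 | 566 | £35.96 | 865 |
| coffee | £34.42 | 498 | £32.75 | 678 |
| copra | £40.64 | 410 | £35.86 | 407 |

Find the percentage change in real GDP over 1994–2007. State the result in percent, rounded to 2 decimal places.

Real GDP 1994 = Nominal GDP 1994 = 11.39·243 + 19.54·566 + 34.42·498 + 40.64·410 = 47630.97.
Real GDP 2007 (at 1994 prices) = 11.39·387 + 19.54·865 + 34.42·678 + 40.64·407 = 61187.27.
Real growth = 61187.27/47630.97 − 1 = 0.2846.

28.46%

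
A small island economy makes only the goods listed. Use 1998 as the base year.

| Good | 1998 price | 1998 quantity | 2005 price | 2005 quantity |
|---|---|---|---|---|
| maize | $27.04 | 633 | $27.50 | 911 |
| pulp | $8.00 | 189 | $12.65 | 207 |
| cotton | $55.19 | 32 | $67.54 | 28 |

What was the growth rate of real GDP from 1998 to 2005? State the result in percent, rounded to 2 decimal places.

36.48%

Real GDP 1998 = Nominal GDP 1998 = 27.04·633 + 8.00·189 + 55.19·32 = 20394.40.
Real GDP 2005 (at 1998 prices) = 27.04·911 + 8.00·207 + 55.19·28 = 27834.76.
Real growth = 27834.76/20394.40 − 1 = 0.3648.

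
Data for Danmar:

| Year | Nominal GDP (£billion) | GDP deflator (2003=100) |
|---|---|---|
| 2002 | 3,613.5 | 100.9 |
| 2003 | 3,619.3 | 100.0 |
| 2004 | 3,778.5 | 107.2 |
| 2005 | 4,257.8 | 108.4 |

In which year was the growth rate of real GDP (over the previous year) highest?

2003: real = 3619.3/1.000 = 3619.30; growth vs 2002 (3581.27) = 1.06%.
2004: real = 3778.5/1.072 = 3524.72; growth vs 2003 (3619.30) = -2.61%.
2005: real = 4257.8/1.084 = 3927.86; growth vs 2004 (3524.72) = 11.44%.

2005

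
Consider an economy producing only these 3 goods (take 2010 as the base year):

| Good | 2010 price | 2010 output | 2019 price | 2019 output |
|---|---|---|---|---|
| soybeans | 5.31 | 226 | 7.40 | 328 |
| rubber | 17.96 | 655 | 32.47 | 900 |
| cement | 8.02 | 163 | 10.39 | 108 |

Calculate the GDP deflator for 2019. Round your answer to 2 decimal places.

Nominal GDP 2019 = 7.40·328 + 32.47·900 + 10.39·108 = 32772.32.
Real GDP 2019 (at 2010 prices) = 5.31·328 + 17.96·900 + 8.02·108 = 18771.84.
Deflator = Nominal/Real × 100 = 32772.32/18771.84 × 100 = 174.582.

174.58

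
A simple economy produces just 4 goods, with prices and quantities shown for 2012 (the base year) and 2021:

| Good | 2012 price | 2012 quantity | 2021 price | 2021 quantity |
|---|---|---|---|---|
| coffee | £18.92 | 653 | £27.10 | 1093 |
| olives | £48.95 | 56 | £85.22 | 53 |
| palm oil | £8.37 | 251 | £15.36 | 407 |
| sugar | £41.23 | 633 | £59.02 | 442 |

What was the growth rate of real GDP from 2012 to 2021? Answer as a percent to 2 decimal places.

Real GDP 2012 = Nominal GDP 2012 = 18.92·653 + 48.95·56 + 8.37·251 + 41.23·633 = 43295.42.
Real GDP 2021 (at 2012 prices) = 18.92·1093 + 48.95·53 + 8.37·407 + 41.23·442 = 44904.16.
Real growth = 44904.16/43295.42 − 1 = 0.0372.

3.72%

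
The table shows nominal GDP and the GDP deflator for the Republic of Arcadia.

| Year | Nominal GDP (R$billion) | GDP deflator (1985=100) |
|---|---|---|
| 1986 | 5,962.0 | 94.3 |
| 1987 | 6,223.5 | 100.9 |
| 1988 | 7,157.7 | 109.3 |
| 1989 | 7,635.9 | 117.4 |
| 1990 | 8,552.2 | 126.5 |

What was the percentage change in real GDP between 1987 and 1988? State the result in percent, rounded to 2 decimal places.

Real GDP 1987 = 6223.5/1.009 = 6167.99.
Real GDP 1988 = 7157.7/1.093 = 6548.67.
Change = 6548.67/6167.99 − 1 = 0.0617.

6.17%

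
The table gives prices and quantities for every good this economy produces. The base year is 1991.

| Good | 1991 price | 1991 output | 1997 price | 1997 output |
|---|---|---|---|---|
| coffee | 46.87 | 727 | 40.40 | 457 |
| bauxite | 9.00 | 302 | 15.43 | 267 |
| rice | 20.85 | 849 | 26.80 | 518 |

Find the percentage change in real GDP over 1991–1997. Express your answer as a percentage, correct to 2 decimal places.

Real GDP 1991 = Nominal GDP 1991 = 46.87·727 + 9.00·302 + 20.85·849 = 54494.14.
Real GDP 1997 (at 1991 prices) = 46.87·457 + 9.00·267 + 20.85·518 = 34622.89.
Real growth = 34622.89/54494.14 − 1 = -0.3646.

-36.46%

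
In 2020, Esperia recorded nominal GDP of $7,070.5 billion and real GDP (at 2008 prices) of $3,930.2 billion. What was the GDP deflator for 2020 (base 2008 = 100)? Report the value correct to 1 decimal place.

GDP deflator = (Nominal / Real) × 100 = 7070.5 / 3930.2 × 100 = 179.90.

179.9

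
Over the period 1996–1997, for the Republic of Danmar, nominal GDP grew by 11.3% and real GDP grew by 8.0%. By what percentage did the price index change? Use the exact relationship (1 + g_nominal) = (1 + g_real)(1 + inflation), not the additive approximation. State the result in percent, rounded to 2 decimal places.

(1 + g_nom) = (1 + g_real)(1 + π), so π = 1.1130 / 1.0800 − 1 = 0.03056.

3.06%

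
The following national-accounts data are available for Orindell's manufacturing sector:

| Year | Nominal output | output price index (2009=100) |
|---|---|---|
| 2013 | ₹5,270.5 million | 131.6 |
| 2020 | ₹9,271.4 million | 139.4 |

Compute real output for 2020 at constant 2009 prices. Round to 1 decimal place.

₹6,650.9 million

Real output = Nominal / (output price index/100) = 9271.4 / 1.394 = 6650.93.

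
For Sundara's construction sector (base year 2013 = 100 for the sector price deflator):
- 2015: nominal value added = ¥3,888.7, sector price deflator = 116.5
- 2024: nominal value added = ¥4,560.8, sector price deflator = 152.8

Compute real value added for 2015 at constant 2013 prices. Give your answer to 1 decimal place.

¥3,337.9

Real value added = Nominal / (sector price deflator/100) = 3888.7 / 1.165 = 3337.94.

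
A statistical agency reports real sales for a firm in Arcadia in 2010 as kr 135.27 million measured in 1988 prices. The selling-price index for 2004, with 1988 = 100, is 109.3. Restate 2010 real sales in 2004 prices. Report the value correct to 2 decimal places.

Real sales in 2004 prices = Real sales in 1988 prices × (P_2004/P_1988) = 135.27 × 1.093 = 147.85.

kr 147.85 million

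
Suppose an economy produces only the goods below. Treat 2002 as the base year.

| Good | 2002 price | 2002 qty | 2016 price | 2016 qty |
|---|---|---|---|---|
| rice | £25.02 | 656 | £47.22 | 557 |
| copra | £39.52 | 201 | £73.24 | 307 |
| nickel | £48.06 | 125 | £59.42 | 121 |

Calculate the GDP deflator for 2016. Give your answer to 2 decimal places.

Nominal GDP 2016 = 47.22·557 + 73.24·307 + 59.42·121 = 55976.04.
Real GDP 2016 (at 2002 prices) = 25.02·557 + 39.52·307 + 48.06·121 = 31884.04.
Deflator = Nominal/Real × 100 = 55976.04/31884.04 × 100 = 175.561.

175.56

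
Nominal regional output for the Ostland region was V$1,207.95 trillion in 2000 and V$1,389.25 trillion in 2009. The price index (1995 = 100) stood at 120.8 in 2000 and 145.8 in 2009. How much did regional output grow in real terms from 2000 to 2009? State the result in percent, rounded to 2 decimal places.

Real regional output 2000 = 1207.95 / 1.208 = 999.96.
Real regional output 2009 = 1389.25 / 1.458 = 952.85.
Real growth = 952.85 / 999.96 − 1 = -0.0471.

-4.71%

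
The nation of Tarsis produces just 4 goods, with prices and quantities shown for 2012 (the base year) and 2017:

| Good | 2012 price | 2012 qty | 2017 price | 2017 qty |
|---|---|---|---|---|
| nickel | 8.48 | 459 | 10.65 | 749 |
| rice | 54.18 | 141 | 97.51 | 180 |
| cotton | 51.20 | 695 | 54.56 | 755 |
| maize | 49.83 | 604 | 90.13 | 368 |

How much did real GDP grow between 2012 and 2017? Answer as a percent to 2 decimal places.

Real GDP 2012 = Nominal GDP 2012 = 8.48·459 + 54.18·141 + 51.20·695 + 49.83·604 = 77213.02.
Real GDP 2017 (at 2012 prices) = 8.48·749 + 54.18·180 + 51.20·755 + 49.83·368 = 73097.36.
Real growth = 73097.36/77213.02 − 1 = -0.0533.

-5.33%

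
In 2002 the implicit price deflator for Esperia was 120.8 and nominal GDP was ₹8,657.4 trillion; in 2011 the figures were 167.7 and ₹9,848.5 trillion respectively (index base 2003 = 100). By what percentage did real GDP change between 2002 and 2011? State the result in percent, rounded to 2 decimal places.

Real GDP 2002 = 8657.4 / 1.208 = 7166.72.
Real GDP 2011 = 9848.5 / 1.677 = 5872.69.
Real growth = 5872.69 / 7166.72 − 1 = -0.1806.

-18.06%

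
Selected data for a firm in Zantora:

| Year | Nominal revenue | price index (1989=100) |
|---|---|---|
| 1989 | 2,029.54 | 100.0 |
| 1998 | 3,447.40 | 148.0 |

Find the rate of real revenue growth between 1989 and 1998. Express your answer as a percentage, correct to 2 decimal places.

14.77%

Real revenue 1989 = 2029.54 / 1.000 = 2029.54.
Real revenue 1998 = 3447.40 / 1.480 = 2329.32.
Real growth = 2329.32 / 2029.54 − 1 = 0.1477.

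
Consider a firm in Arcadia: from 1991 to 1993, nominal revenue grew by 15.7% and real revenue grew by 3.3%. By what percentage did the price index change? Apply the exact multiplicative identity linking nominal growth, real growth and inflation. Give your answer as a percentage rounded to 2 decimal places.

(1 + g_nom) = (1 + g_real)(1 + π), so π = 1.1570 / 1.0330 − 1 = 0.12004.

12.00%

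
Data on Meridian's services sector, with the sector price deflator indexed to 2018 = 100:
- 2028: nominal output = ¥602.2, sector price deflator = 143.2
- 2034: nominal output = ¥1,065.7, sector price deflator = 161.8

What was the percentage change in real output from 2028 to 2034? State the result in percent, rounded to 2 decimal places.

56.62%

Deflate each year: 2028 → 602.2/1.432 = 420.53; 2034 → 1065.7/1.618 = 658.65.
So real output changed by 658.65/420.53 − 1 = 0.5662, i.e. 56.62%.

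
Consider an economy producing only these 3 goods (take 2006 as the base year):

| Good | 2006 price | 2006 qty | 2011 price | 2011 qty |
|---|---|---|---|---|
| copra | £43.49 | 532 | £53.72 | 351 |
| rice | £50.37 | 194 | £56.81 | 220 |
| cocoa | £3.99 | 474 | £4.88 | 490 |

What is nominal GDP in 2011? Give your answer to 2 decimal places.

Nominal GDP 2011 = Σ (p_2011 × q_2011) = 53.72·351 + 56.81·220 + 4.88·490 = 33745.12.

£33745.12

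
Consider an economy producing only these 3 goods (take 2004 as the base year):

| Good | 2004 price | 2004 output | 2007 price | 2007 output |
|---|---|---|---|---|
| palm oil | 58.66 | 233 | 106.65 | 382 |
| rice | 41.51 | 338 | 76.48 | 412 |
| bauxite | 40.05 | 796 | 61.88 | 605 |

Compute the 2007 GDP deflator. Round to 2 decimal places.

172.08

Nominal GDP 2007 = 106.65·382 + 76.48·412 + 61.88·605 = 109687.46.
Real GDP 2007 (at 2004 prices) = 58.66·382 + 41.51·412 + 40.05·605 = 63740.49.
Deflator = Nominal/Real × 100 = 109687.46/63740.49 × 100 = 172.084.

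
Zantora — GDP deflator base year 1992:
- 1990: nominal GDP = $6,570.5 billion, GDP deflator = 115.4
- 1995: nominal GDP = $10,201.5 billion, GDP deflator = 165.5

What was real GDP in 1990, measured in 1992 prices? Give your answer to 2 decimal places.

$5,693.67 billion

Real GDP = Nominal / (GDP deflator/100) = 6570.5 / 1.154 = 5693.67.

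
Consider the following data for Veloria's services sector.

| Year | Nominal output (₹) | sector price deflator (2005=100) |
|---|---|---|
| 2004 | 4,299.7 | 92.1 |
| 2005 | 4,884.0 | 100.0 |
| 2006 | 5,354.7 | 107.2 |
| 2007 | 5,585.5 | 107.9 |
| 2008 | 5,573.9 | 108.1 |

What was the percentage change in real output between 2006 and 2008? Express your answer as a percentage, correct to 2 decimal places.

Real output 2006 = 5354.7/1.072 = 4995.06.
Real output 2008 = 5573.9/1.081 = 5156.24.
Change = 5156.24/4995.06 − 1 = 0.0323.

3.23%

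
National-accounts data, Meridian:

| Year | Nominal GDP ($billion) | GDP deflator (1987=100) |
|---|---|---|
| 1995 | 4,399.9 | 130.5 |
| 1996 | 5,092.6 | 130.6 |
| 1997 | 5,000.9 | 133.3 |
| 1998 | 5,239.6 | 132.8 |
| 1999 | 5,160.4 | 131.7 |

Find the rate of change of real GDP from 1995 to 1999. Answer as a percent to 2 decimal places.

16.22%

Real GDP 1995 = 4399.9/1.305 = 3371.57.
Real GDP 1999 = 5160.4/1.317 = 3918.30.
Change = 3918.30/3371.57 − 1 = 0.1622.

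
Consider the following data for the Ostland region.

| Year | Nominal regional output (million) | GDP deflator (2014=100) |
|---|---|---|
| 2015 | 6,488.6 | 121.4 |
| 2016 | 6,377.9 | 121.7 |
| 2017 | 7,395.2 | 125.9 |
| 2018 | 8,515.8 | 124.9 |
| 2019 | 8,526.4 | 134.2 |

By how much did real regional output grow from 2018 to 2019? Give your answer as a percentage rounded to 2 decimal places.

-6.81%

Real regional output 2018 = 8515.8/1.249 = 6818.09.
Real regional output 2019 = 8526.4/1.342 = 6353.50.
Change = 6353.50/6818.09 − 1 = -0.0681.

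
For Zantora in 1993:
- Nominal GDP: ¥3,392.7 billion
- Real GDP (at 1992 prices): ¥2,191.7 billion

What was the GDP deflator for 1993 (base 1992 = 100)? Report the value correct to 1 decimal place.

154.8

GDP deflator = (Nominal / Real) × 100 = 3392.7 / 2191.7 × 100 = 154.80.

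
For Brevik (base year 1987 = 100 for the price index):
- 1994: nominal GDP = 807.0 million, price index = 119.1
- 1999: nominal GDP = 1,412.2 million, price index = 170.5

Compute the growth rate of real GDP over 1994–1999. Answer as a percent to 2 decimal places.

22.24%

Real GDP 1994 = 807.0 / 1.191 = 677.58.
Real GDP 1999 = 1412.2 / 1.705 = 828.27.
Real growth = 828.27 / 677.58 − 1 = 0.2224.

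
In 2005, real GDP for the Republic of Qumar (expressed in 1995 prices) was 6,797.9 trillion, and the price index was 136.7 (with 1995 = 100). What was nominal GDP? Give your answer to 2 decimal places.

9,292.73 trillion

Nominal GDP = Real × (price index/100) = 6797.9 × 1.367 = 9292.73.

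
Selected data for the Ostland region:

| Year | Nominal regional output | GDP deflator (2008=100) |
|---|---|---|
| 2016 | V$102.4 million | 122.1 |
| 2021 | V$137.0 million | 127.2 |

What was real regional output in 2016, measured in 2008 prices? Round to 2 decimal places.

Real regional output = Nominal / (GDP deflator/100) = 102.4 / 1.221 = 83.87.

V$83.87 million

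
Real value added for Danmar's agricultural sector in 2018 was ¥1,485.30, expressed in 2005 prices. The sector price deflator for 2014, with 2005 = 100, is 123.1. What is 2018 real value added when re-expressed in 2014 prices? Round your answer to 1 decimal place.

Real value added in 2014 prices = Real value added in 2005 prices × (P_2014/P_2005) = 1485.30 × 1.231 = 1828.40.

¥1,828.4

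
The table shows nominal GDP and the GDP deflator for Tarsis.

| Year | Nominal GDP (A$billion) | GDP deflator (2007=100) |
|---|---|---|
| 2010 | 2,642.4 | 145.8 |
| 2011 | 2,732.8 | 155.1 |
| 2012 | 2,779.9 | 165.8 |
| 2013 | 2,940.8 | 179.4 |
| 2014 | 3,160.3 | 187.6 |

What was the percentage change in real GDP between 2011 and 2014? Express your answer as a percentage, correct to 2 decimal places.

-4.39%

Real GDP 2011 = 2732.8/1.551 = 1761.96.
Real GDP 2014 = 3160.3/1.876 = 1684.59.
Change = 1684.59/1761.96 − 1 = -0.0439.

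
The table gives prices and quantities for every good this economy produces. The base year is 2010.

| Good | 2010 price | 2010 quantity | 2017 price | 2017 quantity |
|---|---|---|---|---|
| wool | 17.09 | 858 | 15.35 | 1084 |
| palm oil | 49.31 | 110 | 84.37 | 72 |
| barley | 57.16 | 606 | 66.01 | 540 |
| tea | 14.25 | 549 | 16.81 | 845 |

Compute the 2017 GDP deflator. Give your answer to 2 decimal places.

111.67

Nominal GDP 2017 = 15.35·1084 + 84.37·72 + 66.01·540 + 16.81·845 = 72563.89.
Real GDP 2017 (at 2010 prices) = 17.09·1084 + 49.31·72 + 57.16·540 + 14.25·845 = 64983.53.
Deflator = Nominal/Real × 100 = 72563.89/64983.53 × 100 = 111.665.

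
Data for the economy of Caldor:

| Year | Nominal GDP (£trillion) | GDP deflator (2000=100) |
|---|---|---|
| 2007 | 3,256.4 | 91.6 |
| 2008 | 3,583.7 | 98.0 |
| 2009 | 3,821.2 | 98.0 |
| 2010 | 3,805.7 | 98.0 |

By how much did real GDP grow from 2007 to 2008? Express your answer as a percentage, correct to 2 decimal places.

2.86%

Real GDP 2007 = 3256.4/0.916 = 3555.02.
Real GDP 2008 = 3583.7/0.980 = 3656.84.
Change = 3656.84/3555.02 − 1 = 0.0286.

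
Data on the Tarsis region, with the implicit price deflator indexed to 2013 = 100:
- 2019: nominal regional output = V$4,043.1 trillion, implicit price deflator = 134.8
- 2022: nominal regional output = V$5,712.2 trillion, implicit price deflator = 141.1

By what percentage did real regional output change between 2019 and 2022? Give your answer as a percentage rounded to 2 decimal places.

34.97%

Real regional output 2019 = 4043.1 / 1.348 = 2999.33.
Real regional output 2022 = 5712.2 / 1.411 = 4048.33.
Real growth = 4048.33 / 2999.33 − 1 = 0.3497.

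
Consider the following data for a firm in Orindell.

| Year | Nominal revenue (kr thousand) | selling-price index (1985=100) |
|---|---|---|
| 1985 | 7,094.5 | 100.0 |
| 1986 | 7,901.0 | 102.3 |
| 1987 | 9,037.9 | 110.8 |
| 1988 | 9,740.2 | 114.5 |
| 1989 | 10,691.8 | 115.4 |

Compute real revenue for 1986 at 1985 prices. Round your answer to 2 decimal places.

Real revenue 1986 = 7901.0 / 1.023 = 7723.36.

kr 7,723.36 thousand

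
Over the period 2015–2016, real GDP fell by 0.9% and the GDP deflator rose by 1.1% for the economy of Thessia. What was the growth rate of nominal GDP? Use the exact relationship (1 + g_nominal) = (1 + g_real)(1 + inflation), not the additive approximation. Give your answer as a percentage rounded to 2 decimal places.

(1 + g_nom) = (1 + g_real)(1 + π) = 0.9910 × 1.0110 = 1.00190.

0.19%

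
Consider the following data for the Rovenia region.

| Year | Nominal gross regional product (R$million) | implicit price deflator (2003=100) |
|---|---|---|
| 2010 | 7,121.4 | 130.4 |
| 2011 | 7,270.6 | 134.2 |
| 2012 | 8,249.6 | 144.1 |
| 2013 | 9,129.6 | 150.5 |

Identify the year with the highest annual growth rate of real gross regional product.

2011: real = 7270.6/1.342 = 5417.73; growth vs 2010 (5461.20) = -0.80%.
2012: real = 8249.6/1.441 = 5724.91; growth vs 2011 (5417.73) = 5.67%.
2013: real = 9129.6/1.505 = 6066.18; growth vs 2012 (5724.91) = 5.96%.

2013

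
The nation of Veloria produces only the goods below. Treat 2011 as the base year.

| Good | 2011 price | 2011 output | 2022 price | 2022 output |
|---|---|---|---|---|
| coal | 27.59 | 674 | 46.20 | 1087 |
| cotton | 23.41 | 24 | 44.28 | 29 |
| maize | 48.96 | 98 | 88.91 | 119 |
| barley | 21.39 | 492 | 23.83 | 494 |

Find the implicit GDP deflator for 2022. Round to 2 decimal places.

156.93

Nominal GDP 2022 = 46.20·1087 + 44.28·29 + 88.91·119 + 23.83·494 = 73855.83.
Real GDP 2022 (at 2011 prices) = 27.59·1087 + 23.41·29 + 48.96·119 + 21.39·494 = 47062.12.
Deflator = Nominal/Real × 100 = 73855.83/47062.12 × 100 = 156.933.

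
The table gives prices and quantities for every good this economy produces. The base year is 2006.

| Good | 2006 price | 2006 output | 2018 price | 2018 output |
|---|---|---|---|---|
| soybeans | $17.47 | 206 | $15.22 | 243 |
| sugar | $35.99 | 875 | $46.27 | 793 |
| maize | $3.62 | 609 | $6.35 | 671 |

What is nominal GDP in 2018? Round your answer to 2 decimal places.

$44651.42

Nominal GDP 2018 = Σ (p_2018 × q_2018) = 15.22·243 + 46.27·793 + 6.35·671 = 44651.42.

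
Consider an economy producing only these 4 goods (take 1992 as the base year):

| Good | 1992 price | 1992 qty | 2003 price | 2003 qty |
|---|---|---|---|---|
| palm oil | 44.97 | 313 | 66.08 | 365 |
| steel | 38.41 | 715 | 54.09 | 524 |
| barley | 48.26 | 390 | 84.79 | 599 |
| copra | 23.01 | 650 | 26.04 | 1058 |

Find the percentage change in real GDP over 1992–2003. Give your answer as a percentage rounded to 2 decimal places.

Real GDP 1992 = Nominal GDP 1992 = 44.97·313 + 38.41·715 + 48.26·390 + 23.01·650 = 75316.66.
Real GDP 2003 (at 1992 prices) = 44.97·365 + 38.41·524 + 48.26·599 + 23.01·1058 = 89793.21.
Real growth = 89793.21/75316.66 − 1 = 0.1922.

19.22%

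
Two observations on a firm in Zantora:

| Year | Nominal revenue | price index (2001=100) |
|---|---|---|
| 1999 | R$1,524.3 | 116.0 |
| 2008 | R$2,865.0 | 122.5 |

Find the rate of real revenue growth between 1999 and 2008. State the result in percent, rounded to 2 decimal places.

77.98%

Deflate each year: 1999 → 1524.3/1.160 = 1314.05; 2008 → 2865.0/1.225 = 2338.78.
So real revenue changed by 2338.78/1314.05 − 1 = 0.7798, i.e. 77.98%.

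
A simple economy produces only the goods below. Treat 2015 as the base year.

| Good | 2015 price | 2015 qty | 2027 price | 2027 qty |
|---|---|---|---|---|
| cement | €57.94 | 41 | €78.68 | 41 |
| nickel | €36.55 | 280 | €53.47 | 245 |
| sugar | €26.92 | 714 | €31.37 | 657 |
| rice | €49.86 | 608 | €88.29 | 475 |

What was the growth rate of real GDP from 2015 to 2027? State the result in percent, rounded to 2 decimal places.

-15.20%

Real GDP 2015 = Nominal GDP 2015 = 57.94·41 + 36.55·280 + 26.92·714 + 49.86·608 = 62145.30.
Real GDP 2027 (at 2015 prices) = 57.94·41 + 36.55·245 + 26.92·657 + 49.86·475 = 52700.23.
Real growth = 52700.23/62145.30 − 1 = -0.1520.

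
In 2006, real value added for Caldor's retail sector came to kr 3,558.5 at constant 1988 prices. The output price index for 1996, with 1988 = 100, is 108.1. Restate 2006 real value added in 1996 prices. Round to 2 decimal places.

Real value added in 1996 prices = Real value added in 1988 prices × (P_1996/P_1988) = 3558.5 × 1.081 = 3846.74.

kr 3,846.74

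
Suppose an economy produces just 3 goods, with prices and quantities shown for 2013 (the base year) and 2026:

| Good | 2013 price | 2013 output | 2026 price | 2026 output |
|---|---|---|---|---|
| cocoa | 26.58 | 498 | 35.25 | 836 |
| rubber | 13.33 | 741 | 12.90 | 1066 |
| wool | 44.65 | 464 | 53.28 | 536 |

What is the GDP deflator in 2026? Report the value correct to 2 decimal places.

118.91

Nominal GDP 2026 = 35.25·836 + 12.90·1066 + 53.28·536 = 71778.48.
Real GDP 2026 (at 2013 prices) = 26.58·836 + 13.33·1066 + 44.65·536 = 60363.06.
Deflator = Nominal/Real × 100 = 71778.48/60363.06 × 100 = 118.911.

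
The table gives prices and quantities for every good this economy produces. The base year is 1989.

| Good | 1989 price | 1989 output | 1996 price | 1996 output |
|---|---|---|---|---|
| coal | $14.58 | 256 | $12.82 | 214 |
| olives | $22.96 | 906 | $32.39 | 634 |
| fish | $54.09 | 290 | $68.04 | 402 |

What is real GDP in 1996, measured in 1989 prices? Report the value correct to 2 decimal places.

Real GDP 1996 = Σ (p_1989 × q_1996) = 14.58·214 + 22.96·634 + 54.09·402 = 39420.94.

$39420.94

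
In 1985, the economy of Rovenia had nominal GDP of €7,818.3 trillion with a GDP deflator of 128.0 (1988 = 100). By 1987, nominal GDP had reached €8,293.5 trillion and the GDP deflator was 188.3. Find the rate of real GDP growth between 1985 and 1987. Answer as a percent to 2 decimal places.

Deflate each year: 1985 → 7818.3/1.280 = 6108.05; 1987 → 8293.5/1.883 = 4404.41.
So real GDP changed by 4404.41/6108.05 − 1 = -0.2789, i.e. -27.89%.

-27.89%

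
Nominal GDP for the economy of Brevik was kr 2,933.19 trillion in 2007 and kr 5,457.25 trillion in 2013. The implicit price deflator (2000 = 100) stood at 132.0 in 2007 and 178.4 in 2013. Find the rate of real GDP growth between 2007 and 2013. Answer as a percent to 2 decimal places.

37.66%

Deflate each year: 2007 → 2933.19/1.320 = 2222.11; 2013 → 5457.25/1.784 = 3059.00.
So real GDP changed by 3059.00/2222.11 − 1 = 0.3766, i.e. 37.66%.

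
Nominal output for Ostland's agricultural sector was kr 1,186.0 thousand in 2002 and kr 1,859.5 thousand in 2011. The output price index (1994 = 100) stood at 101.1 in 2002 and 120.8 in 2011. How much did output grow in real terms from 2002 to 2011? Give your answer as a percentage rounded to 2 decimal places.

31.22%

Deflate each year: 2002 → 1186.0/1.011 = 1173.10; 2011 → 1859.5/1.208 = 1539.32.
So real output changed by 1539.32/1173.10 − 1 = 0.3122, i.e. 31.22%.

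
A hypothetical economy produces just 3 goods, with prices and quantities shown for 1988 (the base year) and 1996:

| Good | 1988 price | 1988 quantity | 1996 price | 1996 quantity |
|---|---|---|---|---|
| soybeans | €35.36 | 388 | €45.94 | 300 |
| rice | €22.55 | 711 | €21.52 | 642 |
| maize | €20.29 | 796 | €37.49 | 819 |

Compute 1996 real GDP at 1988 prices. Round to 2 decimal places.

€41702.61

Real GDP 1996 = Σ (p_1988 × q_1996) = 35.36·300 + 22.55·642 + 20.29·819 = 41702.61.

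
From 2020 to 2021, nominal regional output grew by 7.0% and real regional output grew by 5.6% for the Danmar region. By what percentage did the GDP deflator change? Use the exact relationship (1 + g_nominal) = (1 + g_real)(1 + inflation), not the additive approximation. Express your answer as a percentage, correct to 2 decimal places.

1.33%

(1 + g_nom) = (1 + g_real)(1 + π), so π = 1.0700 / 1.0560 − 1 = 0.01326.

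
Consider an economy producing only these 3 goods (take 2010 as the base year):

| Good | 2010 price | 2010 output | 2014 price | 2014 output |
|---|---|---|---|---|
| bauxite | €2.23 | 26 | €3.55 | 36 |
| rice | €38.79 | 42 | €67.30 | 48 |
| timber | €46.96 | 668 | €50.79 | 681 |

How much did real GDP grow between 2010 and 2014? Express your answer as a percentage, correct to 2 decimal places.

Real GDP 2010 = Nominal GDP 2010 = 2.23·26 + 38.79·42 + 46.96·668 = 33056.44.
Real GDP 2014 (at 2010 prices) = 2.23·36 + 38.79·48 + 46.96·681 = 33921.96.
Real growth = 33921.96/33056.44 − 1 = 0.0262.

2.62%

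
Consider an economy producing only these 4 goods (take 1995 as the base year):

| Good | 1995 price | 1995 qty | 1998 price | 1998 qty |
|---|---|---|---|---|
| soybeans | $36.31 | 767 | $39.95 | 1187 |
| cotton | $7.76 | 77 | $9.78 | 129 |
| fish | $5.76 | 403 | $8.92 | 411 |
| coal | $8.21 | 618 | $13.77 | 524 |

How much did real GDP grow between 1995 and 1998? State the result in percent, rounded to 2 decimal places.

41.65%

Real GDP 1995 = Nominal GDP 1995 = 36.31·767 + 7.76·77 + 5.76·403 + 8.21·618 = 35842.35.
Real GDP 1998 (at 1995 prices) = 36.31·1187 + 7.76·129 + 5.76·411 + 8.21·524 = 50770.41.
Real growth = 50770.41/35842.35 − 1 = 0.4165.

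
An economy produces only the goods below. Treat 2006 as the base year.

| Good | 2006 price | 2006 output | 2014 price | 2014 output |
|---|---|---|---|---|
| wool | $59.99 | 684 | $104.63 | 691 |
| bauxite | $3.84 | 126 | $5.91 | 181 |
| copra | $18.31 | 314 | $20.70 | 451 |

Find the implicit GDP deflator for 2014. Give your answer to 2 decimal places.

Nominal GDP 2014 = 104.63·691 + 5.91·181 + 20.70·451 = 82704.74.
Real GDP 2014 (at 2006 prices) = 59.99·691 + 3.84·181 + 18.31·451 = 50405.94.
Deflator = Nominal/Real × 100 = 82704.74/50405.94 × 100 = 164.077.

164.08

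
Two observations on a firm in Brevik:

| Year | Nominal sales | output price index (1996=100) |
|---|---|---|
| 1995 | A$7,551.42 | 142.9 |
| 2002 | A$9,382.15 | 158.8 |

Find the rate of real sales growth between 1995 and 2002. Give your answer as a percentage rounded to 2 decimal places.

11.80%

Real sales 1995 = 7551.42 / 1.429 = 5284.41.
Real sales 2002 = 9382.15 / 1.588 = 5908.15.
Real growth = 5908.15 / 5284.41 − 1 = 0.1180.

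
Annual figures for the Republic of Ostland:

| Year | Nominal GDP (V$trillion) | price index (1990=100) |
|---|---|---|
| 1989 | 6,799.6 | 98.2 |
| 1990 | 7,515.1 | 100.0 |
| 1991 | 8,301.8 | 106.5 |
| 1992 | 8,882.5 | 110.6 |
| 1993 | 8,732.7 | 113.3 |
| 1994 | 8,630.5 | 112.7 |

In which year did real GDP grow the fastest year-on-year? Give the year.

1990

1990: real = 7515.1/1.000 = 7515.10; growth vs 1989 (6924.24) = 8.53%.
1991: real = 8301.8/1.065 = 7795.12; growth vs 1990 (7515.10) = 3.73%.
1992: real = 8882.5/1.106 = 8031.19; growth vs 1991 (7795.12) = 3.03%.
1993: real = 8732.7/1.133 = 7707.59; growth vs 1992 (8031.19) = -4.03%.
1994: real = 8630.5/1.127 = 7657.94; growth vs 1993 (7707.59) = -0.64%.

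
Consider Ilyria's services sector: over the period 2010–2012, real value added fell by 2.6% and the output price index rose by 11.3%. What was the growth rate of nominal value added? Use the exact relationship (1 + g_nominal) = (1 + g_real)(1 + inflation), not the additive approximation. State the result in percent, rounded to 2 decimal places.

(1 + g_nom) = (1 + g_real)(1 + π) = 0.9740 × 1.1130 = 1.08406.

8.41%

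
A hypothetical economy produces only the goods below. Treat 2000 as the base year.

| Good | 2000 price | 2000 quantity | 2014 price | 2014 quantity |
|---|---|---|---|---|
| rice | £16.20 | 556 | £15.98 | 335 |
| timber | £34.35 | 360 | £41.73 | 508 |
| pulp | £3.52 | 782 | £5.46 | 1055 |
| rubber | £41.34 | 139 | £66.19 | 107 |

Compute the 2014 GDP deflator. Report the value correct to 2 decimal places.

Nominal GDP 2014 = 15.98·335 + 41.73·508 + 5.46·1055 + 66.19·107 = 39394.77.
Real GDP 2014 (at 2000 prices) = 16.20·335 + 34.35·508 + 3.52·1055 + 41.34·107 = 31013.78.
Deflator = Nominal/Real × 100 = 39394.77/31013.78 × 100 = 127.023.

127.02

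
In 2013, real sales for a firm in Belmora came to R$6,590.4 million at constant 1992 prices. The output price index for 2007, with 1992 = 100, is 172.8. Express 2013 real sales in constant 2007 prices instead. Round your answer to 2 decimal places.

R$11,388.21 million

Real sales in 2007 prices = Real sales in 1992 prices × (P_2007/P_1992) = 6590.4 × 1.728 = 11388.21.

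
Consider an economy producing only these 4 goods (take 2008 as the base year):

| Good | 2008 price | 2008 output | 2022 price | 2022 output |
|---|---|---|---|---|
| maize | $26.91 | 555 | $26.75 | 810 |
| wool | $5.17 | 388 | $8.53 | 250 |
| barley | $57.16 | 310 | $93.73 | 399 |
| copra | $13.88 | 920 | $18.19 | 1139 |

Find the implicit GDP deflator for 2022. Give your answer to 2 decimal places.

132.75

Nominal GDP 2022 = 26.75·810 + 8.53·250 + 93.73·399 + 18.19·1139 = 81916.68.
Real GDP 2022 (at 2008 prices) = 26.91·810 + 5.17·250 + 57.16·399 + 13.88·1139 = 61705.76.
Deflator = Nominal/Real × 100 = 81916.68/61705.76 × 100 = 132.754.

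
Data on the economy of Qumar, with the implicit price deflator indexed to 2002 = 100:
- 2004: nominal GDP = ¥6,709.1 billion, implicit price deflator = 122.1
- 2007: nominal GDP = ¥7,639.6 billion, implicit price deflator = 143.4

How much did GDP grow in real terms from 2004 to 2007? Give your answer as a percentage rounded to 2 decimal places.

Real GDP 2004 = 6709.1 / 1.221 = 5494.76.
Real GDP 2007 = 7639.6 / 1.434 = 5327.48.
Real growth = 5327.48 / 5494.76 − 1 = -0.0304.

-3.04%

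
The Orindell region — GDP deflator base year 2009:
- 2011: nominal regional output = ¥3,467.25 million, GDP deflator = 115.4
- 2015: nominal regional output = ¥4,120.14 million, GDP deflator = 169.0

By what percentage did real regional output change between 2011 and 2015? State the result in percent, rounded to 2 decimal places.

-18.86%

Real regional output 2011 = 3467.25 / 1.154 = 3004.55.
Real regional output 2015 = 4120.14 / 1.690 = 2437.95.
Real growth = 2437.95 / 3004.55 − 1 = -0.1886.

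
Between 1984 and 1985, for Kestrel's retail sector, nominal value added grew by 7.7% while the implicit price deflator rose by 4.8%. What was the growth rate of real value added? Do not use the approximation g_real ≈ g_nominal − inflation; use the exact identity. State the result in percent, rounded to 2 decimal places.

(1 + g_nom) = (1 + g_real)(1 + π), so g_real = 1.0770 / 1.0480 − 1 = 0.02767.

2.77%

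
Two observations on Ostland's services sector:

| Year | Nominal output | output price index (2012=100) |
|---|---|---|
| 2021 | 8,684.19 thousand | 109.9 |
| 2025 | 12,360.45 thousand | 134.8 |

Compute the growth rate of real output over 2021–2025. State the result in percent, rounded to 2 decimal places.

Real output 2021 = 8684.19 / 1.099 = 7901.90.
Real output 2025 = 12360.45 / 1.348 = 9169.47.
Real growth = 9169.47 / 7901.90 − 1 = 0.1604.

16.04%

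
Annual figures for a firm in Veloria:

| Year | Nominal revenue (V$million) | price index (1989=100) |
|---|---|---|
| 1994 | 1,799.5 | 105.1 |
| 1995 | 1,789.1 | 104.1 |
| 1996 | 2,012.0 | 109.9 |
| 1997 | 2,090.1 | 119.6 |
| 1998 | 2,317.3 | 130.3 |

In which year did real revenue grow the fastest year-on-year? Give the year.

1995: real = 1789.1/1.041 = 1718.64; growth vs 1994 (1712.18) = 0.38%.
1996: real = 2012.0/1.099 = 1830.76; growth vs 1995 (1718.64) = 6.52%.
1997: real = 2090.1/1.196 = 1747.58; growth vs 1996 (1830.76) = -4.54%.
1998: real = 2317.3/1.303 = 1778.43; growth vs 1997 (1747.58) = 1.77%.

1996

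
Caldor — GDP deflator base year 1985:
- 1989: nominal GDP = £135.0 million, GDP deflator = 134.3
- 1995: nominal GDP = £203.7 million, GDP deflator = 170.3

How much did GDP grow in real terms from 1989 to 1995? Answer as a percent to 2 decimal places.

18.99%

Real GDP 1989 = 135.0 / 1.343 = 100.52.
Real GDP 1995 = 203.7 / 1.703 = 119.61.
Real growth = 119.61 / 100.52 − 1 = 0.1899.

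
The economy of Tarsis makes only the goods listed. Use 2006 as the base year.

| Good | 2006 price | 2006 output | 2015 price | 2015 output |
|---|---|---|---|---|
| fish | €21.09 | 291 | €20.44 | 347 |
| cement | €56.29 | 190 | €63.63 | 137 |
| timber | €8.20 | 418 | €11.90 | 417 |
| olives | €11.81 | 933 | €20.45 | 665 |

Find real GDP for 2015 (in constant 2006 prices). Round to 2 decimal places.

€26303.01

Real GDP 2015 = Σ (p_2006 × q_2015) = 21.09·347 + 56.29·137 + 8.20·417 + 11.81·665 = 26303.01.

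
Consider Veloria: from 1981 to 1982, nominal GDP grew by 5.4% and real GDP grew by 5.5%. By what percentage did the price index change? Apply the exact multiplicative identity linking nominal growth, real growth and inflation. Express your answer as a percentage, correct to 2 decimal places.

-0.09%

(1 + g_nom) = (1 + g_real)(1 + π), so π = 1.0540 / 1.0550 − 1 = -0.00095.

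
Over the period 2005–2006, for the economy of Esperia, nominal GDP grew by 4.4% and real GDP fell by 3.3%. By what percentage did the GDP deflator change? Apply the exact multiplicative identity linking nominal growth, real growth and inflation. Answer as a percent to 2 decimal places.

(1 + g_nom) = (1 + g_real)(1 + π), so π = 1.0440 / 0.9670 − 1 = 0.07963.

7.96%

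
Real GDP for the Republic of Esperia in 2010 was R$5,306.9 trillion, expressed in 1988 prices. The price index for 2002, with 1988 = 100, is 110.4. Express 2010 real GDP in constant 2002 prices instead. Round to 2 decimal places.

Real GDP in 2002 prices = Real GDP in 1988 prices × (P_2002/P_1988) = 5306.9 × 1.104 = 5858.82.

R$5,858.82 trillion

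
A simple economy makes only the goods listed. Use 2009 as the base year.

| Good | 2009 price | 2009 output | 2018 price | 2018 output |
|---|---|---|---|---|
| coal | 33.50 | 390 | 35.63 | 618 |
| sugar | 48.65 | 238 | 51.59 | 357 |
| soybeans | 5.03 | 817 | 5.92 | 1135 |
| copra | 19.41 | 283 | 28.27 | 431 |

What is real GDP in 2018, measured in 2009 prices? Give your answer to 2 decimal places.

52145.81

Real GDP 2018 = Σ (p_2009 × q_2018) = 33.50·618 + 48.65·357 + 5.03·1135 + 19.41·431 = 52145.81.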